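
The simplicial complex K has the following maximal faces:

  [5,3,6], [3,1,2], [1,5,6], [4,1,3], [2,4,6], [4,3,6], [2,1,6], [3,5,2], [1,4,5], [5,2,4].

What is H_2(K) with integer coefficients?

Order the vertices as 1 < 2 < 3 < 4 < 5 < 6. Listing each simplex with vertices in this order, K has dimension 2 with simplices:

  0-simplices (6): [1], [2], [3], [4], [5], [6]
  1-simplices (15): [1,2], [1,3], [1,4], [1,5], [1,6], [2,3], [2,4], [2,5], [2,6], [3,4], [3,5], [3,6], [4,5], [4,6], [5,6]
  2-simplices (10): [1,2,3], [1,2,6], [1,3,4], [1,4,5], [1,5,6], [2,3,5], [2,4,5], [2,4,6], [3,4,6], [3,5,6]

giving chain groups C_0 ≅ Z^6, C_1 ≅ Z^15, C_2 ≅ Z^10.

The boundary map ∂_1: C_1 → C_0 sends each edge [p,q] (with p < q) to q − p.
The resulting 6×15 matrix has rank 5, and its Smith normal form has invariant factors (1,1,1,1,1).

∂_2: C_2 → C_1 maps a triangle to the signed sum of its edges. For instance
  ∂[1,2,3] = [2,3] − [1,3] + [1,2],
  ∂[1,5,6] = [5,6] − [1,6] + [1,5].
This gives a 15×10 integer matrix of rank 10; reducing to Smith normal form yields diagonal entries (1,1,1,1,1,1,1,1,1,2).

Computing H_k = (kernel of ∂_k) / (image of ∂_{k+1}):

  H_2: rank ker ∂_2 − rank ∂_3 = (10 − 10) − 0 = 0, and there is no ∂_3, so H_2 = 0.

H_2 = 0.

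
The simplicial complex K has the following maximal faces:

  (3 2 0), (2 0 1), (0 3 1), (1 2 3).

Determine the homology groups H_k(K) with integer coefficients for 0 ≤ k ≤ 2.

We work with the vertex ordering 0 < 1 < 2 < 3. The simplices of K, each written with vertices in increasing order, are:

  0-simplices (4): [0], [1], [2], [3]
  1-simplices (6): [0,1], [0,2], [0,3], [1,2], [1,3], [2,3]
  2-simplices (4): [0,1,2], [0,1,3], [0,2,3], [1,2,3]

giving chain groups C_0 ≅ Z^4, C_1 ≅ Z^6, C_2 ≅ Z^4.

∂_1: C_1 → C_0 maps an edge to its endpoints' difference, ∂[p,q] = q − p. For instance
  ∂[0,3] = [3] − [0].
The 4×6 boundary matrix has rank 3 and Smith normal form diag(1,1,1).

Boundary ∂_2: C_2 → C_1 maps a triangle to the signed sum of its edges. For instance
  ∂[0,1,2] = [1,2] − [0,2] + [0,1],
  ∂[1,2,3] = [2,3] − [1,3] + [1,2].
The resulting 6×4 matrix has rank 3, and its Smith normal form has invariant factors (1,1,1).

Now H_k = ker ∂_k / im ∂_{k+1}, so:

  H_0: rank C_0 − rank ∂_1 = 4 − 3 = 1, and the invariant factors of ∂_1 are all 1, so H_0 = Z.
  H_1: rank ker ∂_1 − rank ∂_2 = (6 − 3) − 3 = 0, and the invariant factors of ∂_2 are all 1, so H_1 = 0.
  H_2: rank ker ∂_2 − rank ∂_3 = (4 − 3) − 0 = 1, and there is no ∂_3, so H_2 = Z.

As a check, the Euler characteristic is 4 − 6 + 4 = 2, which agrees with 1 − 0 + 1 = 2.

H_0 = Z,  H_1 = 0,  H_2 = Z.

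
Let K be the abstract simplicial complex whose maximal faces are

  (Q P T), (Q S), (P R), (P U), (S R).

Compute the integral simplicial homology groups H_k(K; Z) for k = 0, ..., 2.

H_0 = Z,  H_1 = Z,  H_2 = 0.

K has 6 vertices, 7 edges, 1 triangle.
rank ∂_0 = 0, rank ∂_1 = 5 ⇒ b_0 = 6 − 0 − 5 = 1; all invariant factors of ∂_1 are 1 so no torsion. So H_0 = Z.
rank ∂_1 = 5, rank ∂_2 = 1 ⇒ b_1 = 7 − 5 − 1 = 1; all invariant factors of ∂_2 are 1 so no torsion. So H_1 = Z.
rank ∂_2 = 1, rank ∂_3 = 0 ⇒ b_2 = 1 − 1 − 0 = 0. So H_2 = 0.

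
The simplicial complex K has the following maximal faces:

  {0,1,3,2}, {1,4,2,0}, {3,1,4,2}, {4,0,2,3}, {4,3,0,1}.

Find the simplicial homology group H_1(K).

H_1 = 0.

Take the total order 0 < 1 < 2 < 3 < 4 on the vertex set. Then K (dimension 3) consists of the simplices:

  0-simplices (5): [0], [1], [2], [3], [4]
  1-simplices (10): [0,1], [0,2], [0,3], [0,4], [1,2], [1,3], [1,4], [2,3], [2,4], [3,4]
  2-simplices (10): [0,1,2], [0,1,3], [0,1,4], [0,2,3], [0,2,4], [0,3,4], [1,2,3], [1,2,4], [1,3,4], [2,3,4]
  3-simplices (5): [0,1,2,3], [0,1,2,4], [0,1,3,4], [0,2,3,4], [1,2,3,4]

giving chain groups C_0 ≅ Z^5, C_1 ≅ Z^10, C_2 ≅ Z^10, C_3 ≅ Z^5.

Boundary ∂_1: C_1 → C_0 sends each edge [p,q] (with p < q) to q − p. For instance
  ∂[1,2] = [2] − [1].
As a 5×10 matrix over Z this has rank 4, with invariant factors (1,1,1,1).

The boundary map ∂_2: C_2 → C_1 maps a triangle to the signed sum of its edges. For instance
  ∂[1,2,4] = [2,4] − [1,4] + [1,2],
  ∂[0,1,2] = [1,2] − [0,2] + [0,1].
As a 10×10 matrix over Z this has rank 6, with invariant factors (1,1,1,1,1,1).

Boundary ∂_3: C_3 → C_2 sends each 3-simplex σ to the alternating sum Σ_i (−1)^i (σ with its i-th vertex removed). For instance
  ∂[1,2,3,4] = [2,3,4] − [1,3,4] + [1,2,4] − [1,2,3],
  ∂[0,1,2,3] = [1,2,3] − [0,2,3] + [0,1,3] − [0,1,2].
This gives a 10×5 integer matrix of rank 4; reducing to Smith normal form yields diagonal entries (1,1,1,1).

Now H_k = ker ∂_k / im ∂_{k+1}, so:

  H_1: rank ker ∂_1 − rank ∂_2 = (10 − 4) − 6 = 0, and the invariant factors of ∂_2 are all 1, so H_1 ≅ 0.

(K is a triangulation of the 3-sphere S^3.)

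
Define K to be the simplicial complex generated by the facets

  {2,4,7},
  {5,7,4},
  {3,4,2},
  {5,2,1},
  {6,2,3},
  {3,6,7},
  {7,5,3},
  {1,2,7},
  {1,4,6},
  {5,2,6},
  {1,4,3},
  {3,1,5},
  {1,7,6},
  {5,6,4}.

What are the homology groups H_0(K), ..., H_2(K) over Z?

We work with the vertex ordering 1 < 2 < 3 < 4 < 5 < 6 < 7. The simplices of K, each written with vertices in increasing order, are:

  0-simplices (7): [1], [2], [3], [4], [5], [6], [7]
  1-simplices (21): [1,2], [1,3], [1,4], [1,5], [1,6], [1,7], [2,3], [2,4], [2,5], [2,6], [2,7], [3,4], [3,5], [3,6], [3,7], [4,5], [4,6], [4,7], [5,6], [5,7], [6,7]
  2-simplices (14): [1,2,5], [1,2,7], [1,3,4], [1,3,5], [1,4,6], [1,6,7], [2,3,4], [2,3,6], [2,4,7], [2,5,6], [3,5,7], [3,6,7], [4,5,6], [4,5,7]

so the chain groups are C_0 ≅ Z^7, C_1 ≅ Z^21, C_2 ≅ Z^14.

Boundary ∂_1: C_1 → C_0 is given by ∂[p,q] = [q] − [p].
The 7×21 boundary matrix has rank 6 and Smith normal form diag(1,1,1,1,1,1).

∂_2: C_2 → C_1 acts by ∂[p,q,r] = [q,r] − [p,r] + [p,q]. For instance
  ∂[4,5,6] = [5,6] − [4,6] + [4,5],
  ∂[1,3,4] = [3,4] − [1,4] + [1,3].
As a 21×14 matrix over Z this has rank 13, with invariant factors (1,1,1,1,1,1,1,1,1,1,1,1,1).

Now H_k = ker ∂_k / im ∂_{k+1}, so:

  H_0: rank C_0 − rank ∂_1 = 7 − 6 = 1, and the invariant factors of ∂_1 are all 1, so H_0 = Z.
  H_1: rank ker ∂_1 − rank ∂_2 = (21 − 6) − 13 = 2, and the invariant factors of ∂_2 are all 1, so H_1 = Z^2.
  H_2: rank ker ∂_2 − rank ∂_3 = (14 − 13) − 0 = 1, and there is no ∂_3, so H_2 = Z.

H_0 ≅ Z,  H_1 ≅ Z^2,  H_2 ≅ Z.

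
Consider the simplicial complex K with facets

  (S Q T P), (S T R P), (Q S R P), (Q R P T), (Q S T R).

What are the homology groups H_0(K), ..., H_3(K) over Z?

H_0 ≅ Z,  H_1 = 0,  H_2 = 0,  H_3 ≅ Z.

We work with the vertex ordering P < Q < R < S < T. The simplices of K, each written with vertices in increasing order, are:

  0-simplices (5): P, Q, R, S, T
  1-simplices (10): PQ, PR, PS, PT, QR, QS, QT, RS, RT, ST
  2-simplices (10): PQR, PQS, PQT, PRS, PRT, PST, QRS, QRT, QST, RST
  3-simplices (5): PQRS, PQRT, PQST, PRST, QRST

giving chain groups C_0 ≅ Z^5, C_1 ≅ Z^10, C_2 ≅ Z^10, C_3 ≅ Z^5.

The boundary map ∂_1: C_1 → C_0 is given by ∂[p,q] = [q] − [p].
As a 5×10 matrix over Z this has rank 4, with invariant factors (1,1,1,1).

∂_2: C_2 → C_1 acts by ∂[p,q,r] = [q,r] − [p,r] + [p,q]. For instance
  ∂QRT = RT − QT + QR,
  ∂RST = ST − RT + RS.
The 10×10 boundary matrix has rank 6 and Smith normal form diag(1,1,1,1,1,1).

Boundary ∂_3: C_3 → C_2 sends each 3-simplex σ to the alternating sum Σ_i (−1)^i (σ with its i-th vertex removed). For instance
  ∂PQRS = QRS − PRS + PQS − PQR,
  ∂PQST = QST − PST + PQT − PQS.
This gives a 10×5 integer matrix of rank 4; reducing to Smith normal form yields diagonal entries (1,1,1,1).

Now H_k = ker ∂_k / im ∂_{k+1}, so:

  H_0: rank C_0 − rank ∂_1 = 5 − 4 = 1, and the invariant factors of ∂_1 are all 1, so H_0 = Z.
  H_1: rank ker ∂_1 − rank ∂_2 = (10 − 4) − 6 = 0, and the invariant factors of ∂_2 are all 1, so H_1 = 0.
  H_2: rank ker ∂_2 − rank ∂_3 = (10 − 6) − 4 = 0, and the invariant factors of ∂_3 are all 1, so H_2 = 0.
  H_3: rank ker ∂_3 − rank ∂_4 = (5 − 4) − 0 = 1, and there is no ∂_4, so H_3 = Z.

(K is a triangulation of the 3-sphere S^3.)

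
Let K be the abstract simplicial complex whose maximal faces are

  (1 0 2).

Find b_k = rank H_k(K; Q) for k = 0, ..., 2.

b_0 = 1, b_1 = 0, b_2 = 0.

Order the vertices as 0 < 1 < 2. Listing each simplex with vertices in this order, K has dimension 2 with simplices:

  0-simplices (3): [0], [1], [2]
  1-simplices (3): [0,1], [0,2], [1,2]
  2-simplices (1): [0,1,2]

Hence C_0 ≅ Z^3, C_1 ≅ Z^3, C_2 ≅ Z^1.

The boundary map ∂_1: C_1 → C_0 is given by ∂[p,q] = [q] − [p]. For instance
  ∂[0,1] = [1] − [0].
As a 3×3 matrix over Z this has rank 2, with invariant factors (1,1).

The boundary map ∂_2: C_2 → C_1 acts by ∂[p,q,r] = [q,r] − [p,r] + [p,q]. For instance
  ∂[0,1,2] = [1,2] − [0,2] + [0,1].
As a 3×1 matrix over Z this has rank 1, with invariant factors (1).

Now H_k = ker ∂_k / im ∂_{k+1}, so:

  H_0: rank C_0 − rank ∂_1 = 3 − 2 = 1, and the invariant factors of ∂_1 are all 1, so H_0 = Z.
  H_1: rank ker ∂_1 − rank ∂_2 = (3 − 2) − 1 = 0, and the invariant factors of ∂_2 are all 1, so H_1 = 0.
  H_2: rank ker ∂_2 − rank ∂_3 = (1 − 1) − 0 = 0, and there is no ∂_3, so H_2 = 0.

As a check, the Euler characteristic is 3 − 3 + 1 = 1, which agrees with 1 − 0 + 0 = 1.

Hence the Betti numbers are b_0 = 1, b_1 = 0, b_2 = 0.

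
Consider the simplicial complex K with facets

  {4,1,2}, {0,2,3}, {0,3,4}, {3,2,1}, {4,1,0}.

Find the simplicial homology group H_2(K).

We work with the vertex ordering 0 < 1 < 2 < 3 < 4. The simplices of K, each written with vertices in increasing order, are:

  0-simplices (5): [0], [1], [2], [3], [4]
  1-simplices (10): [0,1], [0,2], [0,3], [0,4], [1,2], [1,3], [1,4], [2,3], [2,4], [3,4]
  2-simplices (5): [0,1,4], [0,2,3], [0,3,4], [1,2,3], [1,2,4]

giving chain groups C_0 ≅ Z^5, C_1 ≅ Z^10, C_2 ≅ Z^5.

∂_1: C_1 → C_0 sends each edge [p,q] (with p < q) to q − p.
The 5×10 boundary matrix has rank 4 and Smith normal form diag(1,1,1,1).

Boundary ∂_2: C_2 → C_1 acts by ∂[p,q,r] = [q,r] − [p,r] + [p,q]. For instance
  ∂[0,2,3] = [2,3] − [0,3] + [0,2],
  ∂[0,3,4] = [3,4] − [0,4] + [0,3].
As a 10×5 matrix over Z this has rank 5, with invariant factors (1,1,1,1,1).

Computing H_k = (kernel of ∂_k) / (image of ∂_{k+1}):

  H_2: rank ker ∂_2 − rank ∂_3 = (5 − 5) − 0 = 0, and there is no ∂_3, so H_2 ≅ 0.

H_2 = 0.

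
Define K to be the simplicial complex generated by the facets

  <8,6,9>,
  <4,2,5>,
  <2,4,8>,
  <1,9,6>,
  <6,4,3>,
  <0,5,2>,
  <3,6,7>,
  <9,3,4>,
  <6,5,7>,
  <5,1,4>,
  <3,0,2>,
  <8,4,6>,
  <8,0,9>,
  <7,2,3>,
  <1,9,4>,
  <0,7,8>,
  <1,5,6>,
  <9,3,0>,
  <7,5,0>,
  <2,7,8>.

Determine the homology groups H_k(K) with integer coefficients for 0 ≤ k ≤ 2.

Order the vertices as 0 < 1 < 2 < 3 < 4 < 5 < 6 < 7 < 8 < 9. Listing each simplex with vertices in this order, K has dimension 2 with simplices:

  0-simplices (10): [0], [1], [2], [3], [4], [5], [6], [7], [8], [9]
  1-simplices (30): (30 of them)
  2-simplices (20): (20 of them)

giving chain groups C_0 ≅ Z^10, C_1 ≅ Z^30, C_2 ≅ Z^20.

Boundary ∂_1: C_1 → C_0 sends each edge [p,q] (with p < q) to q − p. For instance
  ∂[0,7] = [7] − [0].
The 10×30 boundary matrix has rank 9 and Smith normal form diag(1,1,1,1,1,1,1,1,1).

∂_2: C_2 → C_1 acts by ∂[p,q,r] = [q,r] − [p,r] + [p,q]. For instance
  ∂[3,4,9] = [4,9] − [3,9] + [3,4],
  ∂[0,8,9] = [8,9] − [0,9] + [0,8].
The 30×20 boundary matrix has rank 20 and Smith normal form diag(1,1,1,1,1,1,1,1,1,1,1,1,1,1,1,1,1,1,1,2).

From H_k ≅ ker(∂_k) / im(∂_{k+1}) we obtain:

  H_0: rank C_0 − rank ∂_1 = 10 − 9 = 1, and the invariant factors of ∂_1 are all 1, so H_0 ≅ Z.
  H_1: rank ker ∂_1 − rank ∂_2 = (30 − 9) − 20 = 1, and ∂_2 has invariant factor 2 > 1, so H_1 ≅ Z ⊕ Z/2.
  H_2: rank ker ∂_2 − rank ∂_3 = (20 − 20) − 0 = 0, and there is no ∂_3, so H_2 ≅ 0.

H_0 ≅ Z,  H_1 ≅ Z ⊕ Z/2,  H_2 = 0.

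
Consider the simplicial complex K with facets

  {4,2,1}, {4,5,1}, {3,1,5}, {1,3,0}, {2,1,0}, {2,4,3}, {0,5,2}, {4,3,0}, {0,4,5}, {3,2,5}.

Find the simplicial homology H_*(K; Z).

H_0 = Z,  H_1 = Z/2,  H_2 = 0.

Fix the vertex order 0 < 1 < 2 < 3 < 4 < 5 and write every simplex with vertices in increasing order. Then dim K = 2 and the simplices of K are:

  0-simplices (6): [0], [1], [2], [3], [4], [5]
  1-simplices (15): [0,1], [0,2], [0,3], [0,4], [0,5], [1,2], [1,3], [1,4], [1,5], [2,3], [2,4], [2,5], [3,4], [3,5], [4,5]
  2-simplices (10): [0,1,2], [0,1,3], [0,2,5], [0,3,4], [0,4,5], [1,2,4], [1,3,5], [1,4,5], [2,3,4], [2,3,5]

Hence C_0 ≅ Z^6, C_1 ≅ Z^15, C_2 ≅ Z^10.

The boundary map ∂_1: C_1 → C_0 maps an edge to its endpoints' difference, ∂[p,q] = q − p. For instance
  ∂[0,3] = [3] − [0].
As a 6×15 matrix over Z this has rank 5, with invariant factors (1,1,1,1,1).

∂_2: C_2 → C_1 maps a triangle to the signed sum of its edges. For instance
  ∂[1,4,5] = [4,5] − [1,5] + [1,4],
  ∂[2,3,4] = [3,4] − [2,4] + [2,3].
This gives a 15×10 integer matrix of rank 10; reducing to Smith normal form yields diagonal entries (1,1,1,1,1,1,1,1,1,2).

Now H_k = ker ∂_k / im ∂_{k+1}, so:

  H_0: rank C_0 − rank ∂_1 = 6 − 5 = 1, and the invariant factors of ∂_1 are all 1, so H_0 ≅ Z.
  H_1: rank ker ∂_1 − rank ∂_2 = (15 − 5) − 10 = 0, and ∂_2 has invariant factor 2 > 1, so H_1 ≅ Z/2.
  H_2: rank ker ∂_2 − rank ∂_3 = (10 − 10) − 0 = 0, and there is no ∂_3, so H_2 ≅ 0.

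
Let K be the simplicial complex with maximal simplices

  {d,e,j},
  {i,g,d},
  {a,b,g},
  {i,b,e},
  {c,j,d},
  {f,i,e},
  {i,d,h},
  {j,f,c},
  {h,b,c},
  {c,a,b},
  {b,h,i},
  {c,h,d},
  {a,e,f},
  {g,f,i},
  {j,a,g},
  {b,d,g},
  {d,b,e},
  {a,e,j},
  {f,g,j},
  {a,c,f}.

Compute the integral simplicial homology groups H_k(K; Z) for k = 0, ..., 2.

H_0 = Z,  H_1 = Z ⊕ Z/2,  H_2 = 0.

We work with the vertex ordering a < b < c < d < e < f < g < h < i < j. The simplices of K, each written with vertices in increasing order, are:

  0-simplices (10): a, b, c, d, e, f, g, h, i, j
  1-simplices (30): ab, ac, ae, af, ag, aj, bc, bd, be, bg, bh, bi, cd, cf, ch, cj, de, dg, dh, di, dj, ef, ei, ej, fg, fi, fj, gi, gj, hi
  2-simplices (20): abc, abg, acf, aef, aej, agj, bch, bde, bdg, bei, bhi, cdh, cdj, cfj, dej, dgi, dhi, efi, fgi, fgj

Hence C_0 ≅ Z^10, C_1 ≅ Z^30, C_2 ≅ Z^20.

The boundary map ∂_1: C_1 → C_0 sends each edge [p,q] (with p < q) to q − p. For instance
  ∂ei = i − e.
This gives a 10×30 integer matrix of rank 9; reducing to Smith normal form yields diagonal entries (1,1,1,1,1,1,1,1,1).

Boundary ∂_2: C_2 → C_1 maps a triangle to the signed sum of its edges. For instance
  ∂dgi = gi − di + dg,
  ∂bhi = hi − bi + bh.
This gives a 30×20 integer matrix of rank 20; reducing to Smith normal form yields diagonal entries (1,1,1,1,1,1,1,1,1,1,1,1,1,1,1,1,1,1,1,2).

Computing H_k = (kernel of ∂_k) / (image of ∂_{k+1}):

  H_0: rank C_0 − rank ∂_1 = 10 − 9 = 1, and the invariant factors of ∂_1 are all 1, so H_0 = Z.
  H_1: rank ker ∂_1 − rank ∂_2 = (30 − 9) − 20 = 1, and ∂_2 has invariant factor 2 > 1, so H_1 = Z ⊕ Z/2.
  H_2: rank ker ∂_2 − rank ∂_3 = (20 − 20) − 0 = 0, and there is no ∂_3, so H_2 = 0.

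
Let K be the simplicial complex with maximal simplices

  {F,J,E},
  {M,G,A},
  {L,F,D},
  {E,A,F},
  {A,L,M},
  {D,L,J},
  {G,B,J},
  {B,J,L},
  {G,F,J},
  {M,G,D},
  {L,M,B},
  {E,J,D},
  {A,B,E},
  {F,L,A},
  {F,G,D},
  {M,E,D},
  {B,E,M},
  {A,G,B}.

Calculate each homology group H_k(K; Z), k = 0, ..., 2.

H_0 = Z,  H_1 = Z ⊕ Z/2Z,  H_2 = 0.

K has 9 vertices, 27 edges, 18 triangles.
rank ∂_0 = 0, rank ∂_1 = 8 ⇒ b_0 = 9 − 0 − 8 = 1; all invariant factors of ∂_1 are 1 so no torsion. So H_0 ≅ Z.
rank ∂_1 = 8, rank ∂_2 = 18 ⇒ b_1 = 27 − 8 − 18 = 1; ∂_2 has invariant factor(s) [2] giving torsion. So H_1 ≅ Z ⊕ Z/2Z.
rank ∂_2 = 18, rank ∂_3 = 0 ⇒ b_2 = 18 − 18 − 0 = 0. So H_2 ≅ 0.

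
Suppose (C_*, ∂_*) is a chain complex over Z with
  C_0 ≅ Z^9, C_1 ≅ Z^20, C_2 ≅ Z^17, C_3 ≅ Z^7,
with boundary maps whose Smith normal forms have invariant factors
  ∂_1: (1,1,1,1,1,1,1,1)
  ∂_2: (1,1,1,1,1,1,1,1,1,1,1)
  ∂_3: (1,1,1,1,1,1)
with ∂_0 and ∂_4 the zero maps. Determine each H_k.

H_0: b_0 = 9 − 0 − 8 = 1; torsion from ∂_1 factors > 1: none. So H_0 = Z.
H_1: b_1 = 20 − 8 − 11 = 1; torsion from ∂_2 factors > 1: none. So H_1 = Z.
H_2: b_2 = 17 − 11 − 6 = 0; torsion from ∂_3 factors > 1: none. So H_2 = 0.
H_3: b_3 = 7 − 6 − 0 = 1; torsion from ∂_4 factors > 1: none. So H_3 = Z.

H_0 = Z,  H_1 = Z,  H_2 = 0,  H_3 = Z.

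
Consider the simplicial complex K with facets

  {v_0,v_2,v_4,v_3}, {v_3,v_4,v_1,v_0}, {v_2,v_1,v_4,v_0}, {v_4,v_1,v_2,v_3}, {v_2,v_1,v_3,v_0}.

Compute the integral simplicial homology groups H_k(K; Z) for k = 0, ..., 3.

H_0 ≅ Z,  H_1 = 0,  H_2 = 0,  H_3 ≅ Z.

Take the total order v_0 < v_1 < v_2 < v_3 < v_4 on the vertex set. Then K (dimension 3) consists of the simplices:

  0-simplices (5): [v_0], [v_1], [v_2], [v_3], [v_4]
  1-simplices (10): [v_0,v_1], [v_0,v_2], [v_0,v_3], [v_0,v_4], [v_1,v_2], [v_1,v_3], [v_1,v_4], [v_2,v_3], [v_2,v_4], [v_3,v_4]
  2-simplices (10): [v_0,v_1,v_2], [v_0,v_1,v_3], [v_0,v_1,v_4], [v_0,v_2,v_3], [v_0,v_2,v_4], [v_0,v_3,v_4], [v_1,v_2,v_3], [v_1,v_2,v_4], [v_1,v_3,v_4], [v_2,v_3,v_4]
  3-simplices (5): [v_0,v_1,v_2,v_3], [v_0,v_1,v_2,v_4], [v_0,v_1,v_3,v_4], [v_0,v_2,v_3,v_4], [v_1,v_2,v_3,v_4]

Hence C_0 ≅ Z^5, C_1 ≅ Z^10, C_2 ≅ Z^10, C_3 ≅ Z^5.

The boundary map ∂_1: C_1 → C_0 sends each edge [p,q] (with p < q) to q − p.
The 5×10 boundary matrix has rank 4 and Smith normal form diag(1,1,1,1).

The boundary map ∂_2: C_2 → C_1 maps a triangle to the signed sum of its edges. For instance
  ∂[v_0,v_2,v_4] = [v_2,v_4] − [v_0,v_4] + [v_0,v_2],
  ∂[v_0,v_3,v_4] = [v_3,v_4] − [v_0,v_4] + [v_0,v_3].
As a 10×10 matrix over Z this has rank 6, with invariant factors (1,1,1,1,1,1).

∂_3: C_3 → C_2 sends each 3-simplex σ to the alternating sum Σ_i (−1)^i (σ with its i-th vertex removed). For instance
  ∂[v_0,v_1,v_3,v_4] = [v_1,v_3,v_4] − [v_0,v_3,v_4] + [v_0,v_1,v_4] − [v_0,v_1,v_3],
  ∂[v_0,v_1,v_2,v_3] = [v_1,v_2,v_3] − [v_0,v_2,v_3] + [v_0,v_1,v_3] − [v_0,v_1,v_2].
As a 10×5 matrix over Z this has rank 4, with invariant factors (1,1,1,1).

Computing H_k = (kernel of ∂_k) / (image of ∂_{k+1}):

  H_0: rank C_0 − rank ∂_1 = 5 − 4 = 1, and the invariant factors of ∂_1 are all 1, so H_0 ≅ Z.
  H_1: rank ker ∂_1 − rank ∂_2 = (10 − 4) − 6 = 0, and the invariant factors of ∂_2 are all 1, so H_1 ≅ 0.
  H_2: rank ker ∂_2 − rank ∂_3 = (10 − 6) − 4 = 0, and the invariant factors of ∂_3 are all 1, so H_2 ≅ 0.
  H_3: rank ker ∂_3 − rank ∂_4 = (5 − 4) − 0 = 1, and there is no ∂_4, so H_3 ≅ Z.

As a check, the Euler characteristic is 5 − 10 + 10 − 5 = 0, which agrees with 1 − 0 + 0 − 1 = 0.
(K is a triangulation of the 3-sphere S^3.)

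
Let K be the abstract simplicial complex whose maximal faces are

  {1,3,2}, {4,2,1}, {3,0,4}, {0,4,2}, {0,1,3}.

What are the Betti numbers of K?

b_0 = 1, b_1 = 1, b_2 = 0.

Order the vertices as 0 < 1 < 2 < 3 < 4. Listing each simplex with vertices in this order, K has dimension 2 with simplices:

  0-simplices (5): [0], [1], [2], [3], [4]
  1-simplices (10): [0,1], [0,2], [0,3], [0,4], [1,2], [1,3], [1,4], [2,3], [2,4], [3,4]
  2-simplices (5): [0,1,3], [0,2,4], [0,3,4], [1,2,3], [1,2,4]

Hence C_0 ≅ Z^5, C_1 ≅ Z^10, C_2 ≅ Z^5.

∂_1: C_1 → C_0 is given by ∂[p,q] = [q] − [p]. For instance
  ∂[1,4] = [4] − [1].
As a 5×10 matrix over Z this has rank 4, with invariant factors (1,1,1,1).

∂_2: C_2 → C_1 maps a triangle to the signed sum of its edges. For instance
  ∂[0,1,3] = [1,3] − [0,3] + [0,1],
  ∂[1,2,3] = [2,3] − [1,3] + [1,2].
The 10×5 boundary matrix has rank 5 and Smith normal form diag(1,1,1,1,1).

Reading off H_k = ker ∂_k / im ∂_{k+1}:

  H_0: rank C_0 − rank ∂_1 = 5 − 4 = 1, and the invariant factors of ∂_1 are all 1, so H_0 ≅ Z.
  H_1: rank ker ∂_1 − rank ∂_2 = (10 − 4) − 5 = 1, and the invariant factors of ∂_2 are all 1, so H_1 ≅ Z.
  H_2: rank ker ∂_2 − rank ∂_3 = (5 − 5) − 0 = 0, and there is no ∂_3, so H_2 ≅ 0.

As a check, the Euler characteristic is 5 − 10 + 5 = 0, which agrees with 1 − 1 + 0 = 0.

Hence the Betti numbers are b_0 = 1, b_1 = 1, b_2 = 0.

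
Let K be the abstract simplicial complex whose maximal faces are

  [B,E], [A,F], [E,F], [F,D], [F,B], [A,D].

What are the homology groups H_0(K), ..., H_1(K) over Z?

Take the total order A < B < D < E < F on the vertex set. Then K (dimension 1) consists of the simplices:

  0-simplices (5): A, B, D, E, F
  1-simplices (6): AD, AF, BE, BF, DF, EF

so the chain groups are C_0 ≅ Z^5, C_1 ≅ Z^6.

∂_1: C_1 → C_0 is given by ∂[p,q] = [q] − [p]. For instance
  ∂AF = F − A.
The resulting 5×6 matrix has rank 4, and its Smith normal form has invariant factors (1,1,1,1).

Computing H_k = (kernel of ∂_k) / (image of ∂_{k+1}):

  H_0: rank C_0 − rank ∂_1 = 5 − 4 = 1, and the invariant factors of ∂_1 are all 1, so H_0 = Z.
  H_1: rank ker ∂_1 − rank ∂_2 = (6 − 4) − 0 = 2, and there is no ∂_2, so H_1 = Z^2.

H_0 ≅ Z,  H_1 ≅ Z^2.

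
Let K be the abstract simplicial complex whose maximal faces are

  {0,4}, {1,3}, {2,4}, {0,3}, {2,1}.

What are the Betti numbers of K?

Take the total order 0 < 1 < 2 < 3 < 4 on the vertex set. Then K (dimension 1) consists of the simplices:

  0-simplices (5): [0], [1], [2], [3], [4]
  1-simplices (5): [0,3], [0,4], [1,2], [1,3], [2,4]

so the chain groups are C_0 ≅ Z^5, C_1 ≅ Z^5.

The boundary map ∂_1: C_1 → C_0 maps an edge to its endpoints' difference, ∂[p,q] = q − p. For instance
  ∂[0,4] = [4] − [0].
The resulting 5×5 matrix has rank 4, and its Smith normal form has invariant factors (1,1,1,1).

From H_k ≅ ker(∂_k) / im(∂_{k+1}) we obtain:

  H_0: rank C_0 − rank ∂_1 = 5 − 4 = 1, and the invariant factors of ∂_1 are all 1, so H_0 ≅ Z.
  H_1: rank ker ∂_1 − rank ∂_2 = (5 − 4) − 0 = 1, and there is no ∂_2, so H_1 ≅ Z.

(K is a triangulation of the circle S^1.)

Hence the Betti numbers are b_0 = 1, b_1 = 1.

b_0 = 1, b_1 = 1.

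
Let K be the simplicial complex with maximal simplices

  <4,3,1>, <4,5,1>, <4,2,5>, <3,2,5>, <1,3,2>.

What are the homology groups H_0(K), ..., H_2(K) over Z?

Order the vertices as 1 < 2 < 3 < 4 < 5. Listing each simplex with vertices in this order, K has dimension 2 with simplices:

  0-simplices (5): [1], [2], [3], [4], [5]
  1-simplices (10): [1,2], [1,3], [1,4], [1,5], [2,3], [2,4], [2,5], [3,4], [3,5], [4,5]
  2-simplices (5): [1,2,3], [1,3,4], [1,4,5], [2,3,5], [2,4,5]

so the chain groups are C_0 ≅ Z^5, C_1 ≅ Z^10, C_2 ≅ Z^5.

∂_1: C_1 → C_0 sends each edge [p,q] (with p < q) to q − p.
As a 5×10 matrix over Z this has rank 4, with invariant factors (1,1,1,1).

The boundary map ∂_2: C_2 → C_1 maps a triangle to the signed sum of its edges. For instance
  ∂[1,2,3] = [2,3] − [1,3] + [1,2],
  ∂[1,4,5] = [4,5] − [1,5] + [1,4].
The 10×5 boundary matrix has rank 5 and Smith normal form diag(1,1,1,1,1).

Reading off H_k = ker ∂_k / im ∂_{k+1}:

  H_0: rank C_0 − rank ∂_1 = 5 − 4 = 1, and the invariant factors of ∂_1 are all 1, so H_0 ≅ Z.
  H_1: rank ker ∂_1 − rank ∂_2 = (10 − 4) − 5 = 1, and the invariant factors of ∂_2 are all 1, so H_1 ≅ Z.
  H_2: rank ker ∂_2 − rank ∂_3 = (5 − 5) − 0 = 0, and there is no ∂_3, so H_2 ≅ 0.

(K is a triangulation of the Möbius band.)

H_0 ≅ Z,  H_1 ≅ Z,  H_2 = 0.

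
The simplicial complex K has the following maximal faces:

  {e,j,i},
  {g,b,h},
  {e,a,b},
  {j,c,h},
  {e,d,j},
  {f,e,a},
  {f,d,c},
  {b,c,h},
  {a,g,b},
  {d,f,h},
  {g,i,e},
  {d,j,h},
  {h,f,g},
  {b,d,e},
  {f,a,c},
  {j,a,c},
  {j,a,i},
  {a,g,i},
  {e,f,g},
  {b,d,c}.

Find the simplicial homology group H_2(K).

H_2 ≅ 0.

Order the vertices as a < b < c < d < e < f < g < h < i < j. Listing each simplex with vertices in this order, K has dimension 2 with simplices:

  0-simplices (10): a, b, c, d, e, f, g, h, i, j
  1-simplices (30): ab, ac, ae, af, ag, ai, aj, bc, bd, be, bg, bh, cd, cf, ch, cj, de, df, dh, dj, ef, eg, ei, ej, fg, fh, gh, gi, hj, ij
  2-simplices (20): abe, abg, acf, acj, aef, agi, aij, bcd, bch, bde, bgh, cdf, chj, dej, dfh, dhj, efg, egi, eij, fgh

Hence C_0 ≅ Z^10, C_1 ≅ Z^30, C_2 ≅ Z^20.

∂_1: C_1 → C_0 sends each edge [p,q] (with p < q) to q − p. For instance
  ∂ab = b − a.
As a 10×30 matrix over Z this has rank 9, with invariant factors (1,1,1,1,1,1,1,1,1).

Boundary ∂_2: C_2 → C_1 maps a triangle to the signed sum of its edges. For instance
  ∂chj = hj − cj + ch,
  ∂cdf = df − cf + cd.
The resulting 30×20 matrix has rank 20, and its Smith normal form has invariant factors (1,1,1,1,1,1,1,1,1,1,1,1,1,1,1,1,1,1,1,2).

From H_k ≅ ker(∂_k) / im(∂_{k+1}) we obtain:

  H_2: rank ker ∂_2 − rank ∂_3 = (20 − 20) − 0 = 0, and there is no ∂_3, so H_2 = 0.

(K is a triangulation of the Klein bottle.)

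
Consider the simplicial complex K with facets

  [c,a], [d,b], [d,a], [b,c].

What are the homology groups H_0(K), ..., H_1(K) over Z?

K has 4 vertices, 4 edges.
rank ∂_0 = 0, rank ∂_1 = 3 ⇒ b_0 = 4 − 0 − 3 = 1; all invariant factors of ∂_1 are 1 so no torsion. So H_0 ≅ Z.
rank ∂_1 = 3, rank ∂_2 = 0 ⇒ b_1 = 4 − 3 − 0 = 1. So H_1 ≅ Z.

H_0 = Z,  H_1 = Z.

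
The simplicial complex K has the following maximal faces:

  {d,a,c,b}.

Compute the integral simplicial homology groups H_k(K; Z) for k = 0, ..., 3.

H_0 = Z,  H_1 = 0,  H_2 = 0,  H_3 = 0.

We work with the vertex ordering a < b < c < d. The simplices of K, each written with vertices in increasing order, are:

  0-simplices (4): a, b, c, d
  1-simplices (6): ab, ac, ad, bc, bd, cd
  2-simplices (4): abc, abd, acd, bcd
  3-simplices (1): abcd

giving chain groups C_0 ≅ Z^4, C_1 ≅ Z^6, C_2 ≅ Z^4, C_3 ≅ Z^1.

∂_1: C_1 → C_0 sends each edge [p,q] (with p < q) to q − p. For instance
  ∂ab = b − a.
As a 4×6 matrix over Z this has rank 3, with invariant factors (1,1,1).

∂_2: C_2 → C_1 sends each 2-simplex [p,q,r] to [q,r] − [p,r] + [p,q]. For instance
  ∂abd = bd − ad + ab,
  ∂abc = bc − ac + ab.
The resulting 6×4 matrix has rank 3, and its Smith normal form has invariant factors (1,1,1).

∂_3: C_3 → C_2 sends each 3-simplex σ to the alternating sum Σ_i (−1)^i (σ with its i-th vertex removed). For instance
  ∂abcd = bcd − acd + abd − abc.
As a 4×1 matrix over Z this has rank 1, with invariant factors (1).

Computing H_k = (kernel of ∂_k) / (image of ∂_{k+1}):

  H_0: rank C_0 − rank ∂_1 = 4 − 3 = 1, and the invariant factors of ∂_1 are all 1, so H_0 = Z.
  H_1: rank ker ∂_1 − rank ∂_2 = (6 − 3) − 3 = 0, and the invariant factors of ∂_2 are all 1, so H_1 = 0.
  H_2: rank ker ∂_2 − rank ∂_3 = (4 − 3) − 1 = 0, and the invariant factors of ∂_3 are all 1, so H_2 = 0.
  H_3: rank ker ∂_3 − rank ∂_4 = (1 − 1) − 0 = 0, and there is no ∂_4, so H_3 = 0.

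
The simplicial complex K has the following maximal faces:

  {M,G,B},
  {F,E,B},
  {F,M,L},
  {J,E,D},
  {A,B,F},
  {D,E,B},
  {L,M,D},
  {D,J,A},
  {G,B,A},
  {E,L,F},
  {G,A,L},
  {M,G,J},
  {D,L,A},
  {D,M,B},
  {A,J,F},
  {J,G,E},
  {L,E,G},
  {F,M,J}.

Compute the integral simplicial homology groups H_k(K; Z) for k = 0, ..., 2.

H_0 ≅ Z,  H_1 ≅ Z^2,  H_2 ≅ Z.

We work with the vertex ordering A < B < D < E < F < G < J < L < M. The simplices of K, each written with vertices in increasing order, are:

  0-simplices (9): A, B, D, E, F, G, J, L, M
  1-simplices (27): AB, AD, AF, AG, AJ, AL, BD, BE, BF, BG, BM, DE, DJ, DL, DM, EF, EG, EJ, EL, FJ, FL, FM, GJ, GL, GM, JM, LM
  2-simplices (18): ABF, ABG, ADJ, ADL, AFJ, AGL, BDE, BDM, BEF, BGM, DEJ, DLM, EFL, EGJ, EGL, FJM, FLM, GJM

so the chain groups are C_0 ≅ Z^9, C_1 ≅ Z^27, C_2 ≅ Z^18.

The boundary map ∂_1: C_1 → C_0 maps an edge to its endpoints' difference, ∂[p,q] = q − p. For instance
  ∂DE = E − D.
As a 9×27 matrix over Z this has rank 8, with invariant factors (1,1,1,1,1,1,1,1).

The boundary map ∂_2: C_2 → C_1 sends each 2-simplex [p,q,r] to [q,r] − [p,r] + [p,q]. For instance
  ∂ABG = BG − AG + AB,
  ∂EFL = FL − EL + EF.
The 27×18 boundary matrix has rank 17 and Smith normal form diag(1,1,1,1,1,1,1,1,1,1,1,1,1,1,1,1,1).

Reading off H_k = ker ∂_k / im ∂_{k+1}:

  H_0: rank C_0 − rank ∂_1 = 9 − 8 = 1, and the invariant factors of ∂_1 are all 1, so H_0 ≅ Z.
  H_1: rank ker ∂_1 − rank ∂_2 = (27 − 8) − 17 = 2, and the invariant factors of ∂_2 are all 1, so H_1 ≅ Z^2.
  H_2: rank ker ∂_2 − rank ∂_3 = (18 − 17) − 0 = 1, and there is no ∂_3, so H_2 ≅ Z.

(K is a triangulation of the torus T^2.)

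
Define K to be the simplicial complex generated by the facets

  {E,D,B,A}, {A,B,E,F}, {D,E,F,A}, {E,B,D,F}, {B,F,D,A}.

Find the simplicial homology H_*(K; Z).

H_0 = Z,  H_1 = 0,  H_2 = 0,  H_3 = Z.

Order the vertices as A < B < D < E < F. Listing each simplex with vertices in this order, K has dimension 3 with simplices:

  0-simplices (5): A, B, D, E, F
  1-simplices (10): AB, AD, AE, AF, BD, BE, BF, DE, DF, EF
  2-simplices (10): ABD, ABE, ABF, ADE, ADF, AEF, BDE, BDF, BEF, DEF
  3-simplices (5): ABDE, ABDF, ABEF, ADEF, BDEF

Hence C_0 ≅ Z^5, C_1 ≅ Z^10, C_2 ≅ Z^10, C_3 ≅ Z^5.

∂_1: C_1 → C_0 sends each edge [p,q] (with p < q) to q − p.
As a 5×10 matrix over Z this has rank 4, with invariant factors (1,1,1,1).

The boundary map ∂_2: C_2 → C_1 maps a triangle to the signed sum of its edges. For instance
  ∂BEF = EF − BF + BE,
  ∂ABF = BF − AF + AB.
The 10×10 boundary matrix has rank 6 and Smith normal form diag(1,1,1,1,1,1).

∂_3: C_3 → C_2 sends each 3-simplex σ to the alternating sum Σ_i (−1)^i (σ with its i-th vertex removed). For instance
  ∂ABDF = BDF − ADF + ABF − ABD,
  ∂ABDE = BDE − ADE + ABE − ABD.
The resulting 10×5 matrix has rank 4, and its Smith normal form has invariant factors (1,1,1,1).

Reading off H_k = ker ∂_k / im ∂_{k+1}:

  H_0: rank C_0 − rank ∂_1 = 5 − 4 = 1, and the invariant factors of ∂_1 are all 1, so H_0 = Z.
  H_1: rank ker ∂_1 − rank ∂_2 = (10 − 4) − 6 = 0, and the invariant factors of ∂_2 are all 1, so H_1 = 0.
  H_2: rank ker ∂_2 − rank ∂_3 = (10 − 6) − 4 = 0, and the invariant factors of ∂_3 are all 1, so H_2 = 0.
  H_3: rank ker ∂_3 − rank ∂_4 = (5 − 4) − 0 = 1, and there is no ∂_4, so H_3 = Z.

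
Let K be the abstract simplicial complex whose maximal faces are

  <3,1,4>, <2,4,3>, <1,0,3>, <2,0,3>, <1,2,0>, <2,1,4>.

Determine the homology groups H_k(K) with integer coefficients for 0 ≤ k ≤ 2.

We work with the vertex ordering 0 < 1 < 2 < 3 < 4. The simplices of K, each written with vertices in increasing order, are:

  0-simplices (5): [0], [1], [2], [3], [4]
  1-simplices (9): [0,1], [0,2], [0,3], [1,2], [1,3], [1,4], [2,3], [2,4], [3,4]
  2-simplices (6): [0,1,2], [0,1,3], [0,2,3], [1,2,4], [1,3,4], [2,3,4]

so the chain groups are C_0 ≅ Z^5, C_1 ≅ Z^9, C_2 ≅ Z^6.

The boundary map ∂_1: C_1 → C_0 is given by ∂[p,q] = [q] − [p].
This gives a 5×9 integer matrix of rank 4; reducing to Smith normal form yields diagonal entries (1,1,1,1).

Boundary ∂_2: C_2 → C_1 maps a triangle to the signed sum of its edges. For instance
  ∂[0,1,2] = [1,2] − [0,2] + [0,1],
  ∂[0,1,3] = [1,3] − [0,3] + [0,1].
The resulting 9×6 matrix has rank 5, and its Smith normal form has invariant factors (1,1,1,1,1).

Computing H_k = (kernel of ∂_k) / (image of ∂_{k+1}):

  H_0: rank C_0 − rank ∂_1 = 5 − 4 = 1, and the invariant factors of ∂_1 are all 1, so H_0 = Z.
  H_1: rank ker ∂_1 − rank ∂_2 = (9 − 4) − 5 = 0, and the invariant factors of ∂_2 are all 1, so H_1 = 0.
  H_2: rank ker ∂_2 − rank ∂_3 = (6 − 5) − 0 = 1, and there is no ∂_3, so H_2 = Z.

H_0 ≅ Z,  H_1 = 0,  H_2 ≅ Z.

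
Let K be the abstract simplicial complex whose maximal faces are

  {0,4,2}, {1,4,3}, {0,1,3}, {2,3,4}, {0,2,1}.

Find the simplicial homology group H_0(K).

H_0 ≅ Z.

K has 5 vertices, 10 edges, 5 triangles.
rank ∂_0 = 0, rank ∂_1 = 4 ⇒ b_0 = 5 − 0 − 4 = 1; all invariant factors of ∂_1 are 1 so no torsion. So H_0 = Z.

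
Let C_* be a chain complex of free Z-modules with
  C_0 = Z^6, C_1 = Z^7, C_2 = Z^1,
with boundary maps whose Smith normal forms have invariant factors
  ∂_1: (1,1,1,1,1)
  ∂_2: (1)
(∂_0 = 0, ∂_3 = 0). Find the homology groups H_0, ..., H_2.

H_0 ≅ Z,  H_1 ≅ Z,  H_2 = 0.

H_0: b_0 = 6 − 0 − 5 = 1; torsion from ∂_1 factors > 1: none. So H_0 ≅ Z.
H_1: b_1 = 7 − 5 − 1 = 1; torsion from ∂_2 factors > 1: none. So H_1 ≅ Z.
H_2: b_2 = 1 − 1 − 0 = 0; torsion from ∂_3 factors > 1: none. So H_2 ≅ 0.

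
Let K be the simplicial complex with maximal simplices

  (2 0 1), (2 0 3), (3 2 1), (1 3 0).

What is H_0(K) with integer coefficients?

H_0 ≅ Z.

Fix the vertex order 0 < 1 < 2 < 3 and write every simplex with vertices in increasing order. Then dim K = 2 and the simplices of K are:

  0-simplices (4): [0], [1], [2], [3]
  1-simplices (6): [0,1], [0,2], [0,3], [1,2], [1,3], [2,3]
  2-simplices (4): [0,1,2], [0,1,3], [0,2,3], [1,2,3]

giving chain groups C_0 ≅ Z^4, C_1 ≅ Z^6, C_2 ≅ Z^4.

∂_1: C_1 → C_0 is given by ∂[p,q] = [q] − [p].
The resulting 4×6 matrix has rank 3, and its Smith normal form has invariant factors (1,1,1).

∂_2: C_2 → C_1 acts by ∂[p,q,r] = [q,r] − [p,r] + [p,q]. For instance
  ∂[1,2,3] = [2,3] − [1,3] + [1,2],
  ∂[0,1,3] = [1,3] − [0,3] + [0,1].
This gives a 6×4 integer matrix of rank 3; reducing to Smith normal form yields diagonal entries (1,1,1).

From H_k ≅ ker(∂_k) / im(∂_{k+1}) we obtain:

  H_0: rank C_0 − rank ∂_1 = 4 − 3 = 1, and the invariant factors of ∂_1 are all 1, so H_0 ≅ Z.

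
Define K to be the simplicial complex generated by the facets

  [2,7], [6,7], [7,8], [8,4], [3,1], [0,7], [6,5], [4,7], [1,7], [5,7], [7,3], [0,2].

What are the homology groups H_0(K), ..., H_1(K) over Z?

Order the vertices as 0 < 1 < 2 < 3 < 4 < 5 < 6 < 7 < 8. Listing each simplex with vertices in this order, K has dimension 1 with simplices:

  0-simplices (9): [0], [1], [2], [3], [4], [5], [6], [7], [8]
  1-simplices (12): [0,2], [0,7], [1,3], [1,7], [2,7], [3,7], [4,7], [4,8], [5,6], [5,7], [6,7], [7,8]

giving chain groups C_0 ≅ Z^9, C_1 ≅ Z^12.

The boundary map ∂_1: C_1 → C_0 is given by ∂[p,q] = [q] − [p]. For instance
  ∂[4,7] = [7] − [4].
The 9×12 boundary matrix has rank 8 and Smith normal form diag(1,1,1,1,1,1,1,1).

Computing H_k = (kernel of ∂_k) / (image of ∂_{k+1}):

  H_0: rank C_0 − rank ∂_1 = 9 − 8 = 1, and the invariant factors of ∂_1 are all 1, so H_0 = Z.
  H_1: rank ker ∂_1 − rank ∂_2 = (12 − 8) − 0 = 4, and there is no ∂_2, so H_1 = Z^4.

As a check, the Euler characteristic is 9 − 12 = -3, which agrees with 1 − 4 = -3.
(K is a triangulation of a wedge of 4 circles.)

H_0 = Z,  H_1 = Z^4.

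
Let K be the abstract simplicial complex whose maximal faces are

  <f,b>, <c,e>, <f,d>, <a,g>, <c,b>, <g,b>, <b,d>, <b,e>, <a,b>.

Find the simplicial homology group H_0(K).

Fix the vertex order a < b < c < d < e < f < g and write every simplex with vertices in increasing order. Then dim K = 1 and the simplices of K are:

  0-simplices (7): a, b, c, d, e, f, g
  1-simplices (9): ab, ag, bc, bd, be, bf, bg, ce, df

giving chain groups C_0 ≅ Z^7, C_1 ≅ Z^9.

Boundary ∂_1: C_1 → C_0 maps an edge to its endpoints' difference, ∂[p,q] = q − p. For instance
  ∂ce = e − c.
As a 7×9 matrix over Z this has rank 6, with invariant factors (1,1,1,1,1,1).

Reading off H_k = ker ∂_k / im ∂_{k+1}:

  H_0: rank C_0 − rank ∂_1 = 7 − 6 = 1, and the invariant factors of ∂_1 are all 1, so H_0 = Z.

(K is a triangulation of a wedge of 3 circles.)

H_0 ≅ Z.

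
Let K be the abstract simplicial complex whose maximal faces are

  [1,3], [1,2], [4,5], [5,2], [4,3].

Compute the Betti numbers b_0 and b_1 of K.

b_0 = 1, b_1 = 1.

K has 5 vertices, 5 edges.
rank ∂_0 = 0, rank ∂_1 = 4 ⇒ b_0 = 5 − 0 − 4 = 1; all invariant factors of ∂_1 are 1 so no torsion. So H_0 ≅ Z.
rank ∂_1 = 4, rank ∂_2 = 0 ⇒ b_1 = 5 − 4 − 0 = 1. So H_1 ≅ Z.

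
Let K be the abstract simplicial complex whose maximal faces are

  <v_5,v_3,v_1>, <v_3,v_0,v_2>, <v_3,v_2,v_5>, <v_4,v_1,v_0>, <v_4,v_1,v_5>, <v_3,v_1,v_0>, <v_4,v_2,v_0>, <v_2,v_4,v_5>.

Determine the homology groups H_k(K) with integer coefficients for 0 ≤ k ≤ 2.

H_0 ≅ Z,  H_1 = 0,  H_2 ≅ Z.

Order the vertices as v_0 < v_1 < v_2 < v_3 < v_4 < v_5. Listing each simplex with vertices in this order, K has dimension 2 with simplices:

  0-simplices (6): [v_0], [v_1], [v_2], [v_3], [v_4], [v_5]
  1-simplices (12): [v_0,v_1], [v_0,v_2], [v_0,v_3], [v_0,v_4], [v_1,v_3], [v_1,v_4], [v_1,v_5], [v_2,v_3], [v_2,v_4], [v_2,v_5], [v_3,v_5], [v_4,v_5]
  2-simplices (8): [v_0,v_1,v_3], [v_0,v_1,v_4], [v_0,v_2,v_3], [v_0,v_2,v_4], [v_1,v_3,v_5], [v_1,v_4,v_5], [v_2,v_3,v_5], [v_2,v_4,v_5]

giving chain groups C_0 ≅ Z^6, C_1 ≅ Z^12, C_2 ≅ Z^8.

The boundary map ∂_1: C_1 → C_0 is given by ∂[p,q] = [q] − [p].
This gives a 6×12 integer matrix of rank 5; reducing to Smith normal form yields diagonal entries (1,1,1,1,1).

Boundary ∂_2: C_2 → C_1 sends each 2-simplex [p,q,r] to [q,r] − [p,r] + [p,q]. For instance
  ∂[v_2,v_3,v_5] = [v_3,v_5] − [v_2,v_5] + [v_2,v_3],
  ∂[v_0,v_2,v_4] = [v_2,v_4] − [v_0,v_4] + [v_0,v_2].
The resulting 12×8 matrix has rank 7, and its Smith normal form has invariant factors (1,1,1,1,1,1,1).

Reading off H_k = ker ∂_k / im ∂_{k+1}:

  H_0: rank C_0 − rank ∂_1 = 6 − 5 = 1, and the invariant factors of ∂_1 are all 1, so H_0 ≅ Z.
  H_1: rank ker ∂_1 − rank ∂_2 = (12 − 5) − 7 = 0, and the invariant factors of ∂_2 are all 1, so H_1 ≅ 0.
  H_2: rank ker ∂_2 − rank ∂_3 = (8 − 7) − 0 = 1, and there is no ∂_3, so H_2 ≅ Z.

(K is a triangulation of the 2-sphere S^2.)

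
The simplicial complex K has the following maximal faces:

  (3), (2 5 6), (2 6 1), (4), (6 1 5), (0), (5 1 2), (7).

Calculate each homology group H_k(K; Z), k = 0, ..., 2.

H_0 = Z^5,  H_1 = 0,  H_2 = Z.

We work with the vertex ordering 0 < 1 < 2 < 3 < 4 < 5 < 6 < 7. The simplices of K, each written with vertices in increasing order, are:

  0-simplices (8): [0], [1], [2], [3], [4], [5], [6], [7]
  1-simplices (6): [1,2], [1,5], [1,6], [2,5], [2,6], [5,6]
  2-simplices (4): [1,2,5], [1,2,6], [1,5,6], [2,5,6]

so the chain groups are C_0 ≅ Z^8, C_1 ≅ Z^6, C_2 ≅ Z^4.

Boundary ∂_1: C_1 → C_0 maps an edge to its endpoints' difference, ∂[p,q] = q − p. For instance
  ∂[1,5] = [5] − [1].
The 8×6 boundary matrix has rank 3 and Smith normal form diag(1,1,1).

Boundary ∂_2: C_2 → C_1 sends each 2-simplex [p,q,r] to [q,r] − [p,r] + [p,q]. For instance
  ∂[1,2,6] = [2,6] − [1,6] + [1,2],
  ∂[1,5,6] = [5,6] − [1,6] + [1,5].
This gives a 6×4 integer matrix of rank 3; reducing to Smith normal form yields diagonal entries (1,1,1).

Reading off H_k = ker ∂_k / im ∂_{k+1}:

  H_0: rank C_0 − rank ∂_1 = 8 − 3 = 5, and the invariant factors of ∂_1 are all 1, so H_0 ≅ Z^5.
  H_1: rank ker ∂_1 − rank ∂_2 = (6 − 3) − 3 = 0, and the invariant factors of ∂_2 are all 1, so H_1 ≅ 0.
  H_2: rank ker ∂_2 − rank ∂_3 = (4 − 3) − 0 = 1, and there is no ∂_3, so H_2 ≅ Z.

(K is a triangulation of the disjoint union of a set of 4 points and the 2-sphere S^2.)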